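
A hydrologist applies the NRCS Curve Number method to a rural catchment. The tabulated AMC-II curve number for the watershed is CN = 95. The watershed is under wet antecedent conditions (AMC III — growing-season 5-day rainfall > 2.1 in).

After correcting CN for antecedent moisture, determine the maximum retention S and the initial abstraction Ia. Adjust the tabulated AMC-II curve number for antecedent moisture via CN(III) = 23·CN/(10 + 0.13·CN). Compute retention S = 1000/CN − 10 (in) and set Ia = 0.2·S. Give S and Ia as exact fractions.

CN(III) from CN(II)=95: (23·95)/(10 + 0.13·95) = 43700/447 ≈ 97.763
Max retention: S = 1000/(43700/447) − 10 = 100/437 in (≈ 0.229 in)
Initial abstraction Ia = S/5 = (100/437)/5 = 20/437 ≈ 0.046 in

S = 100/437 in ≈ 0.229 in; Ia = 20/437 in ≈ 0.046 in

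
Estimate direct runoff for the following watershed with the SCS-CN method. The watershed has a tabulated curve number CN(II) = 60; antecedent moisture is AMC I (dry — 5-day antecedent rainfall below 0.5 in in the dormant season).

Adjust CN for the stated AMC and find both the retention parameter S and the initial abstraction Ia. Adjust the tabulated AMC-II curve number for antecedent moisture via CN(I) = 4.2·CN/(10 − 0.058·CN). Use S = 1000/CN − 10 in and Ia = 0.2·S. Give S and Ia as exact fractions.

S = 1000/63 in ≈ 15.873 in; Ia = 200/63 in ≈ 3.175 in

CN(I) from CN(II)=60: (4.2·60)/(10 − 0.058·60) = 6300/163 ≈ 38.650
Max retention: S = 1000/(6300/163) − 10 = 1000/63 in (≈ 15.873 in)
Initial abstraction Ia = S/5 = (1000/63)/5 = 200/63 ≈ 3.175 in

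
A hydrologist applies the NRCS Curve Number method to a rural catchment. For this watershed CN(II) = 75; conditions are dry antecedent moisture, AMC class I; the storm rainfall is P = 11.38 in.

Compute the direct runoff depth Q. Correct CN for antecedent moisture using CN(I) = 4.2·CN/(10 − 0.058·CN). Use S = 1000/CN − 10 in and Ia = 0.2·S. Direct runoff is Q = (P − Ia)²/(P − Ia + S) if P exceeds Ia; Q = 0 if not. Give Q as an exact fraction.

Q = 951537409/175918050 in ≈ 5.409 in

Dry (AMC I): CN(I) = 4.2·75/(10 − 0.058·75) = 315/(113/20) = 6300/113 ≈ 55.752
S = 1000/(6300/113) − 10 = 500/63 in ≈ 7.937 in
Initial abstraction Ia = S/5 = (500/63)/5 = 100/63 ≈ 1.587 in
Since P=11.380 > Ia=1.587: effective rainfall P−Ia = 30847/3150 in
Runoff Q = (P−Ia)²/(P−Ia+S) = (9.793)²/(9.793+7.937) = 951537409/175918050 ≈ 5.409 in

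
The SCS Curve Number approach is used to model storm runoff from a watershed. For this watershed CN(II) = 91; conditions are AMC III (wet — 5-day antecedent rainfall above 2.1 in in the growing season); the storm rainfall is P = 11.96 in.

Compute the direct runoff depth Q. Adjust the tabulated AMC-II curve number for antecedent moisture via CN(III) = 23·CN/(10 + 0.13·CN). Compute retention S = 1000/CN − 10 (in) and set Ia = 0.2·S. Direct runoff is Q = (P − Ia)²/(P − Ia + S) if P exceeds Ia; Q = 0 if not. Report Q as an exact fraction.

Q = 386022388249/33687201275 in ≈ 11.459 in

Wet (AMC III): CN(III) = 23·91/(10 + 0.13·91) = 2093/(2183/100) = 209300/2183 ≈ 95.877
Retention S: 1000/CN − 10 with CN=95.877 → S = 900/2093 ≈ 0.430 in
Initial abstraction Ia = S/5 = (900/2093)/5 = 180/2093 ≈ 0.086 in
Since P=11.960 > Ia=0.086: effective rainfall P−Ia = 621307/52325 in
Q = (621307/52325)²/((621307/52325) + 900/2093) = (386022388249/2737905625)/(643807/52325) = 386022388249/33687201275 in ≈ 11.459 in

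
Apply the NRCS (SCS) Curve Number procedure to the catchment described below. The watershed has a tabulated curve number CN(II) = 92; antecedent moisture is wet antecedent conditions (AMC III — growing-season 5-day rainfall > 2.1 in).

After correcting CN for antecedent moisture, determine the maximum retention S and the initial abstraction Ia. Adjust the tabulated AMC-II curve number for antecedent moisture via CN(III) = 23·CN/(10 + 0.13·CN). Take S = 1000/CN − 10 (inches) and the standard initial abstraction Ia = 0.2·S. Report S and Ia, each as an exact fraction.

CN(III) from CN(II)=92: (23·92)/(10 + 0.13·92) = 52900/549 ≈ 96.357
Retention S: 1000/CN − 10 with CN=96.357 → S = 200/529 ≈ 0.378 in
Ia = 0.2S: 0.2·0.378 = 0.076 in (exactly 40/529)

S = 200/529 in ≈ 0.378 in; Ia = 40/529 in ≈ 0.076 in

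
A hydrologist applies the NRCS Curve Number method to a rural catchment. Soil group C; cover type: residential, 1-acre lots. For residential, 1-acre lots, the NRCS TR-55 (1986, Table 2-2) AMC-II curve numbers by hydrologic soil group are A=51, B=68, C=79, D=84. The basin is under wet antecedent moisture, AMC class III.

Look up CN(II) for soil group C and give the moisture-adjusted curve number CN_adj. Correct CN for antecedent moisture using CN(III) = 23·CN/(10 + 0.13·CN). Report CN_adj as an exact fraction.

CN_adj = 181700/2027 ≈ 89.640

NRCS table: residential, 1-acre lots, soil group C → CN(II) = 79
Adjust CN=79 to AMC III: 23·79/(10 + 0.13·79) → 1817 ÷ (2027/100) = 181700/2027 ≈ 89.640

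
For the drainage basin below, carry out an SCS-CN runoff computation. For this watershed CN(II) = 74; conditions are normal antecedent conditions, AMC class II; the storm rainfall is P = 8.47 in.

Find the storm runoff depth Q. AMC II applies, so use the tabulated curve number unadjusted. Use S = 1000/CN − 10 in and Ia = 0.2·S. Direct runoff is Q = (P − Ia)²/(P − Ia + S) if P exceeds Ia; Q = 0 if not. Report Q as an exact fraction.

Q = 825930121/154434300 in ≈ 5.348 in

Average conditions: CN = 74 (no AMC adjustment).
Max retention: S = 1000/74 − 10 = 130/37 in (≈ 3.514 in)
Initial abstraction Ia = S/5 = (130/37)/5 = 26/37 ≈ 0.703 in
P − Ia = 8.470 − 0.703 = 28739/3700 ≈ 7.767 in (> 0, runoff occurs)
Q: (28739/3700)² ÷ (41739/3700) = 825930121/154434300 in (≈ 5.348 in)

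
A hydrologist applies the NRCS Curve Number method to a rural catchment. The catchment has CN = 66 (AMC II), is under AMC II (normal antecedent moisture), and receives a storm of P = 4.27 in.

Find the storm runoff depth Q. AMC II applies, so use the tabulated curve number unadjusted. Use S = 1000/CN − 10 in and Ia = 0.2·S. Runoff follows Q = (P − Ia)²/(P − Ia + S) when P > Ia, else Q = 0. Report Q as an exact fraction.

Q = 114297481/91380300 in ≈ 1.251 in

AMC II — tabulated CN = 66 applies directly.
Max retention: S = 1000/66 − 10 = 170/33 in (≈ 5.152 in)
Ia = 0.2·(170/33) = 34/33 in ≈ 1.030 in
P − Ia = 4.270 − 1.030 = 10691/3300 ≈ 3.240 in (> 0, runoff occurs)
Runoff Q = (P−Ia)²/(P−Ia+S) = (3.240)²/(3.240+5.152) = 114297481/91380300 ≈ 1.251 in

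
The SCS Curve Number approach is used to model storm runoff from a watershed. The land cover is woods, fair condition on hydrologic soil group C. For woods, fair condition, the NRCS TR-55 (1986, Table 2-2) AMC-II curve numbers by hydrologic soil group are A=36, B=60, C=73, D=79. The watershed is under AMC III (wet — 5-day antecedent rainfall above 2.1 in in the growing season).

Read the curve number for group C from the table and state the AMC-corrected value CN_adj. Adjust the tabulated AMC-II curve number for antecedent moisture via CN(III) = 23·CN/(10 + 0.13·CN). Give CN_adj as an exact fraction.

CN_adj = 167900/1949 ≈ 86.147

NRCS table: woods, fair condition, soil group C → CN(II) = 73
Adjust CN=73 to AMC III: 23·73/(10 + 0.13·73) → 1679 ÷ (1949/100) = 167900/1949 ≈ 86.147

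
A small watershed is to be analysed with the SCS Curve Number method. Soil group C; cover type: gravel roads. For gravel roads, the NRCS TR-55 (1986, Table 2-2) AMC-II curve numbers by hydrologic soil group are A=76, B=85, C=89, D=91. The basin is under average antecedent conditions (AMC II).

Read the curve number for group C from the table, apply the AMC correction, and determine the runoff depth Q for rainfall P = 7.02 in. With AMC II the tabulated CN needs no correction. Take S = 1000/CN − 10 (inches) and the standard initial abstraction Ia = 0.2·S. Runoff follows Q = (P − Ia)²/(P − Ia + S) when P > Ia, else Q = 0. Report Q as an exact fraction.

Q = 908359321/158593550 in ≈ 5.728 in

NRCS table: gravel roads, soil group C → CN(II) = 89
CN(II) = 89; AMC II needs no correction.
Retention S: 1000/CN − 10 with CN=89.000 → S = 110/89 ≈ 1.236 in
Ia = 0.2S: 0.2·1.236 = 0.247 in (exactly 22/89)
Excess rainfall: 7.020 − 0.247 = 6.773 in; P > Ia so Q > 0
Q = (30139/4450)²/((30139/4450) + 110/89) = (908359321/19802500)/(35639/4450) = 908359321/158593550 in ≈ 5.728 in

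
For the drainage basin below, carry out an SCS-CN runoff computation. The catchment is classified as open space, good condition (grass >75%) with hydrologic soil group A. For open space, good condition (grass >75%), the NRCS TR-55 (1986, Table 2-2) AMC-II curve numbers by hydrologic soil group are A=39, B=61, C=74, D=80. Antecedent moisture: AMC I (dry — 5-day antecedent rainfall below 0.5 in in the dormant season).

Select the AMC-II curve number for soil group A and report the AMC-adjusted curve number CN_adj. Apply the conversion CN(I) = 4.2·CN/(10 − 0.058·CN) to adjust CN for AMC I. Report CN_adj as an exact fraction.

NRCS table: open space, good condition (grass >75%), soil group A → CN(II) = 39
CN(I) from CN(II)=39: (4.2·39)/(10 − 0.058·39) = 81900/3869 ≈ 21.168

CN_adj = 81900/3869 ≈ 21.168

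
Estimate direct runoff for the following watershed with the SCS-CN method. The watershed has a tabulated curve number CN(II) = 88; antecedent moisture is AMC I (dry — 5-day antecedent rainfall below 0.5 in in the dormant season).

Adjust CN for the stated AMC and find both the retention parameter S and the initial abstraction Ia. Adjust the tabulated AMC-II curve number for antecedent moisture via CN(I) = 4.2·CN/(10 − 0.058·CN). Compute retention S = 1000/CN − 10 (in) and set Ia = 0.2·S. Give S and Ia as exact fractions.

CN(I) from CN(II)=88: (4.2·88)/(10 − 0.058·88) = 3850/51 ≈ 75.490
S = 1000/(3850/51) − 10 = 250/77 in ≈ 3.247 in
Initial abstraction Ia = S/5 = (250/77)/5 = 50/77 ≈ 0.649 in

S = 250/77 in ≈ 3.247 in; Ia = 50/77 in ≈ 0.649 in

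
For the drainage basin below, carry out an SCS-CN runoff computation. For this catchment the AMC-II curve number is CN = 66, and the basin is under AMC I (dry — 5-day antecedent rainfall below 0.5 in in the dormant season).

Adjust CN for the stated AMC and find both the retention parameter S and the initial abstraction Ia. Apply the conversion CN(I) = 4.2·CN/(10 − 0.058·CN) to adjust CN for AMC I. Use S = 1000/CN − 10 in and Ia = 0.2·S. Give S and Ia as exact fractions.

Dry (AMC I): CN(I) = 4.2·66/(10 − 0.058·66) = (1386/5)/(1543/250) = 69300/1543 ≈ 44.913
Max retention: S = 1000/(69300/1543) − 10 = 8500/693 in (≈ 12.266 in)
Ia = 0.2S: 0.2·12.266 = 2.453 in (exactly 1700/693)

S = 8500/693 in ≈ 12.266 in; Ia = 1700/693 in ≈ 2.453 in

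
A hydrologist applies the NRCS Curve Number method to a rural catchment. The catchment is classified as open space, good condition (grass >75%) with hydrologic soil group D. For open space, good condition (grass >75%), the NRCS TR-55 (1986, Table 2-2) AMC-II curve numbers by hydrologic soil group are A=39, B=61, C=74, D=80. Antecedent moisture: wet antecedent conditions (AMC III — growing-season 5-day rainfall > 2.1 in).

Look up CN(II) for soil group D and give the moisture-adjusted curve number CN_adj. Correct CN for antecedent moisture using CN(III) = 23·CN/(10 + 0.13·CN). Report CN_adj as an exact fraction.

NRCS table: open space, good condition (grass >75%), soil group D → CN(II) = 80
Adjust CN=80 to AMC III: 23·80/(10 + 0.13·80) → 1840 ÷ (102/5) = 4600/51 ≈ 90.196

CN_adj = 4600/51 ≈ 90.196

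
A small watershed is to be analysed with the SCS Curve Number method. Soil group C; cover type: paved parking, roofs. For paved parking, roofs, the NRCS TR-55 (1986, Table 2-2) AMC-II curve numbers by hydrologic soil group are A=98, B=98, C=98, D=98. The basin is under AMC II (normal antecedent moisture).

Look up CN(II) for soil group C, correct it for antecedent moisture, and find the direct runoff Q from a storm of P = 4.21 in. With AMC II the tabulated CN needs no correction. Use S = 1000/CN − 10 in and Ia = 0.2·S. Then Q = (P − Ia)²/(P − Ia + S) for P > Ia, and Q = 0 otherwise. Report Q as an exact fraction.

NRCS table: paved parking, roofs, soil group C → CN(II) = 98
Average conditions: CN = 98 (no AMC adjustment).
Max retention: S = 1000/98 − 10 = 10/49 in (≈ 0.204 in)
Ia = 0.2S: 0.2·0.204 = 0.041 in (exactly 2/49)
Excess rainfall: 4.210 − 0.041 = 4.169 in; P > Ia so Q > 0
Runoff Q = (P−Ia)²/(P−Ia+S) = (4.169)²/(4.169+0.204) = 417344041/105002100 ≈ 3.975 in

Q = 417344041/105002100 in ≈ 3.975 in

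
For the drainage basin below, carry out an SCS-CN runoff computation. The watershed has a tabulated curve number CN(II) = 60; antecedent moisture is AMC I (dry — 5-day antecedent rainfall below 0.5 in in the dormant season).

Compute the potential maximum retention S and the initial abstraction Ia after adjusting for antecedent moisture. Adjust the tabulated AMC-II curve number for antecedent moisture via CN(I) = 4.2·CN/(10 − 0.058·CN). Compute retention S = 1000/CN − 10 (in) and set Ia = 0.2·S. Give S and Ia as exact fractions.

Adjust CN=60 to AMC I: 4.2·60/(10 − 0.058·60) → 252 ÷ (163/25) = 6300/163 ≈ 38.650
Max retention: S = 1000/(6300/163) − 10 = 1000/63 in (≈ 15.873 in)
Ia = 0.2·(1000/63) = 200/63 in ≈ 3.175 in

S = 1000/63 in ≈ 15.873 in; Ia = 200/63 in ≈ 3.175 in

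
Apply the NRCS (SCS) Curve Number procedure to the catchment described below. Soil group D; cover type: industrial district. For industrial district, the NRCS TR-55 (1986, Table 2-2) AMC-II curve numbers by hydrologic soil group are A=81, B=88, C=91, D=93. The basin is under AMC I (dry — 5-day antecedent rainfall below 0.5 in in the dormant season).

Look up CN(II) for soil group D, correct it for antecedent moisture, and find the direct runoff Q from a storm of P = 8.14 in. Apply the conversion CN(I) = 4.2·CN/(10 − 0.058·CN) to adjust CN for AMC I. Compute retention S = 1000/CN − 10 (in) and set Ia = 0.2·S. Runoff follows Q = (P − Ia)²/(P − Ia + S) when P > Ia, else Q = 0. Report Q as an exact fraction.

Q = 11783753809/1863064350 in ≈ 6.325 in

NRCS table: industrial district, soil group D → CN(II) = 93
CN(I) from CN(II)=93: (4.2·93)/(10 − 0.058·93) = 27900/329 ≈ 84.802
Max retention: S = 1000/(27900/329) − 10 = 500/279 in (≈ 1.792 in)
Initial abstraction Ia = S/5 = (500/279)/5 = 100/279 ≈ 0.358 in
Since P=8.140 > Ia=0.358: effective rainfall P−Ia = 108553/13950 in
Q: (108553/13950)² ÷ (133553/13950) = 11783753809/1863064350 in (≈ 6.325 in)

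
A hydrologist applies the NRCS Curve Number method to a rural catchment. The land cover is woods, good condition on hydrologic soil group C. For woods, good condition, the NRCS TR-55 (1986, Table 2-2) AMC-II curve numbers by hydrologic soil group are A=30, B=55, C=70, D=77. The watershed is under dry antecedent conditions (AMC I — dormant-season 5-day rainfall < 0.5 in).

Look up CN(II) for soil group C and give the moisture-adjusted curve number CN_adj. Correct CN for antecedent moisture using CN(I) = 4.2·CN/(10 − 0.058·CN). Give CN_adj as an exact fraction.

NRCS table: woods, good condition, soil group C → CN(II) = 70
Dry (AMC I): CN(I) = 4.2·70/(10 − 0.058·70) = 294/(297/50) = 4900/99 ≈ 49.495

CN_adj = 4900/99 ≈ 49.495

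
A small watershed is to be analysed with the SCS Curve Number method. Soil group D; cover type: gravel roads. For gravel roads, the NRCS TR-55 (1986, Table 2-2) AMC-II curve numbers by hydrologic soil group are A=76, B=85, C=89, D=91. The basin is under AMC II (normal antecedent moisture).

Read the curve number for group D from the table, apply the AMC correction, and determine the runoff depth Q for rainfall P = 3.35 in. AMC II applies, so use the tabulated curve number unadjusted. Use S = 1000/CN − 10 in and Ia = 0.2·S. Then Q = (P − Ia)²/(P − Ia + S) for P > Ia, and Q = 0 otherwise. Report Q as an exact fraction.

Q = 32913169/13717340 in ≈ 2.399 in

NRCS table: gravel roads, soil group D → CN(II) = 91
Average conditions: CN = 91 (no AMC adjustment).
S = 1000/91 − 10 = 90/91 in ≈ 0.989 in
Initial abstraction Ia = S/5 = (90/91)/5 = 18/91 ≈ 0.198 in
Excess rainfall: 3.350 − 0.198 = 3.152 in; P > Ia so Q > 0
Q: (5737/1820)² ÷ (7537/1820) = 32913169/13717340 in (≈ 2.399 in)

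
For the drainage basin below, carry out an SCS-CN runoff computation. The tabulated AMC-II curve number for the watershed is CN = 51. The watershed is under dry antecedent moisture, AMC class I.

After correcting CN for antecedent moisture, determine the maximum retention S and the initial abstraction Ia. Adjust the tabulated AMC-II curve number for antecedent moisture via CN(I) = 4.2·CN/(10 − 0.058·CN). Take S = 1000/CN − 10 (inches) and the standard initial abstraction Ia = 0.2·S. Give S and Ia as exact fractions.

CN(I) from CN(II)=51: (4.2·51)/(10 − 0.058·51) = 15300/503 ≈ 30.417
Max retention: S = 1000/(15300/503) − 10 = 3500/153 in (≈ 22.876 in)
Ia = 0.2S: 0.2·22.876 = 4.575 in (exactly 700/153)

S = 3500/153 in ≈ 22.876 in; Ia = 700/153 in ≈ 4.575 in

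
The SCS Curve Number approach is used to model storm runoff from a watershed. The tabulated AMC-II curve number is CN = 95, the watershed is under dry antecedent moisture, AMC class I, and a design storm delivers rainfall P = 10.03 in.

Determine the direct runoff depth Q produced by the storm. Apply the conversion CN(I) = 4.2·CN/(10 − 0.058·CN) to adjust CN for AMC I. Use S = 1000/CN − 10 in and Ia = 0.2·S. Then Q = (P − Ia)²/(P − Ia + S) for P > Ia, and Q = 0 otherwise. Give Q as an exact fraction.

Dry (AMC I): CN(I) = 4.2·95/(10 − 0.058·95) = 399/(449/100) = 39900/449 ≈ 88.864
S = 1000/(39900/449) − 10 = 500/399 in ≈ 1.253 in
Initial abstraction Ia = S/5 = (500/399)/5 = 100/399 ≈ 0.251 in
P − Ia = 10.030 − 0.251 = 390197/39900 ≈ 9.779 in (> 0, runoff occurs)
Q = (390197/39900)²/((390197/39900) + 500/399) = (152253698809/1592010000)/(440197/39900) = 152253698809/17563860300 in ≈ 8.669 in

Q = 152253698809/17563860300 in ≈ 8.669 in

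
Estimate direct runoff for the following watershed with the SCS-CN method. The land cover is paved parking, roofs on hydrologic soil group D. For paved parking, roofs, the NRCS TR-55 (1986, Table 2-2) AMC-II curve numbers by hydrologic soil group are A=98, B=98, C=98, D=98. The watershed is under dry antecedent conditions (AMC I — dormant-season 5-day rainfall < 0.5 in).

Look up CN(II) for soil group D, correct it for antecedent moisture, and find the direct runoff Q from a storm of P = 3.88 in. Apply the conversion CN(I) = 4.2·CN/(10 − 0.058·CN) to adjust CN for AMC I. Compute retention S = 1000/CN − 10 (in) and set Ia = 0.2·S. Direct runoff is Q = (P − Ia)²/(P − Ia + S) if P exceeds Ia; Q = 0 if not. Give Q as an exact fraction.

Q = 9469819969/2824939425 in ≈ 3.352 in

NRCS table: paved parking, roofs, soil group D → CN(II) = 98
Dry (AMC I): CN(I) = 4.2·98/(10 − 0.058·98) = (2058/5)/(1079/250) = 102900/1079 ≈ 95.366
Retention S: 1000/CN − 10 with CN=95.366 → S = 500/1029 ≈ 0.486 in
Ia = 0.2S: 0.2·0.486 = 0.097 in (exactly 100/1029)
Since P=3.880 > Ia=0.097: effective rainfall P−Ia = 97313/25725 in
Q: (97313/25725)² ÷ (109813/25725) = 9469819969/2824939425 in (≈ 3.352 in)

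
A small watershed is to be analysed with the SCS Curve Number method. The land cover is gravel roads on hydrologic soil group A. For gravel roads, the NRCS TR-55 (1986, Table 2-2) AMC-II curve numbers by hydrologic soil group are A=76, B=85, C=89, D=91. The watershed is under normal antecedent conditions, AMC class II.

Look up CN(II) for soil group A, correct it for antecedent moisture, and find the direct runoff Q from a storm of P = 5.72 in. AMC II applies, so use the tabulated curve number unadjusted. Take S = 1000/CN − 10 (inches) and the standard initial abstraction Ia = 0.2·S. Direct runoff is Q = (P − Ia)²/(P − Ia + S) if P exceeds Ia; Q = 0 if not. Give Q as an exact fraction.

NRCS table: gravel roads, soil group A → CN(II) = 76
Average conditions: CN = 76 (no AMC adjustment).
S = 1000/76 − 10 = 60/19 in ≈ 3.158 in
Ia = 0.2·(60/19) = 12/19 in ≈ 0.632 in
Excess rainfall: 5.720 − 0.632 = 5.088 in; P > Ia so Q > 0
Q = (2417/475)²/((2417/475) + 60/19) = (5841889/225625)/(3917/475) = 5841889/1860575 in ≈ 3.140 in

Q = 5841889/1860575 in ≈ 3.140 in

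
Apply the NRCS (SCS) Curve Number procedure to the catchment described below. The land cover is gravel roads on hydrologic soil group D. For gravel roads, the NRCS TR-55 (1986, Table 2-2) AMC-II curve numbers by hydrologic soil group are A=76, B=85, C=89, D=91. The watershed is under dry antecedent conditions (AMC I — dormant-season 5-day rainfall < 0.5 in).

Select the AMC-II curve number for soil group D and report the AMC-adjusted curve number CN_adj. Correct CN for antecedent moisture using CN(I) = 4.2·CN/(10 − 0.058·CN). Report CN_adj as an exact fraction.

CN_adj = 63700/787 ≈ 80.940

NRCS table: gravel roads, soil group D → CN(II) = 91
Dry (AMC I): CN(I) = 4.2·91/(10 − 0.058·91) = (1911/5)/(2361/500) = 63700/787 ≈ 80.940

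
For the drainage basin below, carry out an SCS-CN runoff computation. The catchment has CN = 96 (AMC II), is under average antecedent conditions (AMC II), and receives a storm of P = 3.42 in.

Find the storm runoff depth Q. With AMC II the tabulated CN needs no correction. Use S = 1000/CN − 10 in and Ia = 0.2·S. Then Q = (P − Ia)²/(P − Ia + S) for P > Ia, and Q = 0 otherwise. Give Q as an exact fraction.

Q = 1002001/337800 in ≈ 2.966 in

AMC II — tabulated CN = 96 applies directly.
Retention S: 1000/CN − 10 with CN=96.000 → S = 5/12 ≈ 0.417 in
Ia = 0.2S: 0.2·0.417 = 0.083 in (exactly 1/12)
Excess rainfall: 3.420 − 0.083 = 3.337 in; P > Ia so Q > 0
Runoff Q = (P−Ia)²/(P−Ia+S) = (3.337)²/(3.337+0.417) = 1002001/337800 ≈ 2.966 in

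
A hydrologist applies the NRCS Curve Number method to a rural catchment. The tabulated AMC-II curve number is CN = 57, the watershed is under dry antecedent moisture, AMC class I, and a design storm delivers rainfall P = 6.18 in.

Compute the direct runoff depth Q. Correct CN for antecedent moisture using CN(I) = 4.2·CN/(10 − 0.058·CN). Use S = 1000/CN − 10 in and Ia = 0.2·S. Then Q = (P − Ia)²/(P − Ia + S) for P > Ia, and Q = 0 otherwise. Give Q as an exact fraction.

Q = 23985646129/73607899050 in ≈ 0.326 in

Adjust CN=57 to AMC I: 4.2·57/(10 − 0.058·57) → (1197/5) ÷ (3347/500) = 119700/3347 ≈ 35.763
Retention S: 1000/CN − 10 with CN=35.763 → S = 21500/1197 ≈ 17.962 in
Initial abstraction Ia = S/5 = (21500/1197)/5 = 4300/1197 ≈ 3.592 in
Excess rainfall: 6.180 − 3.592 = 2.588 in; P > Ia so Q > 0
Q: (154873/59850)² ÷ (1229873/59850) = 23985646129/73607899050 in (≈ 0.326 in)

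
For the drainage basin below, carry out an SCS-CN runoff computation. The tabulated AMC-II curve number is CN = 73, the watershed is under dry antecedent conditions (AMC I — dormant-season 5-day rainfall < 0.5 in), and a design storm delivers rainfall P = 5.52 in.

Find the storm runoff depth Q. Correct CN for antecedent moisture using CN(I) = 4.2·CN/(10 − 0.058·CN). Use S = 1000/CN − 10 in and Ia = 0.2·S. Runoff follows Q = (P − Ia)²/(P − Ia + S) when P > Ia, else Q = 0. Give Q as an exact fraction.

Q = 384288054/341769575 in ≈ 1.124 in

Adjust CN=73 to AMC I: 4.2·73/(10 − 0.058·73) → (1533/5) ÷ (2883/500) = 51100/961 ≈ 53.174
Max retention: S = 1000/(51100/961) − 10 = 4500/511 in (≈ 8.806 in)
Ia = 0.2S: 0.2·8.806 = 1.761 in (exactly 900/511)
P − Ia = 5.520 − 1.761 = 48018/12775 ≈ 3.759 in (> 0, runoff occurs)
Runoff Q = (P−Ia)²/(P−Ia+S) = (3.759)²/(3.759+8.806) = 384288054/341769575 ≈ 1.124 in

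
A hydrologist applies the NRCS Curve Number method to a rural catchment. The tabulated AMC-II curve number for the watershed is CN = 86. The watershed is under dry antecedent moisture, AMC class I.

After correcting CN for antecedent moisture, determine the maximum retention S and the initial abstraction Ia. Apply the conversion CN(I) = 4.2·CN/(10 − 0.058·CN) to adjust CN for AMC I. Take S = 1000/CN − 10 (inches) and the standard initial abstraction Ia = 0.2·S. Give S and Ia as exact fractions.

S = 500/129 in ≈ 3.876 in; Ia = 100/129 in ≈ 0.775 in

CN(I) from CN(II)=86: (4.2·86)/(10 − 0.058·86) = 12900/179 ≈ 72.067
S = 1000/(12900/179) − 10 = 500/129 in ≈ 3.876 in
Initial abstraction Ia = S/5 = (500/129)/5 = 100/129 ≈ 0.775 in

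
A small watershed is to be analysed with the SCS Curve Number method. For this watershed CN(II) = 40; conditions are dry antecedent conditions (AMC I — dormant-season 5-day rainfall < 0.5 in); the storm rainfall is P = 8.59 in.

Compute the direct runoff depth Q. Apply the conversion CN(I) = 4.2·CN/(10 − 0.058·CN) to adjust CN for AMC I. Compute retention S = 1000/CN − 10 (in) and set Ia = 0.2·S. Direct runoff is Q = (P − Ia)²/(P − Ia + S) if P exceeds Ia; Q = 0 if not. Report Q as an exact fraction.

Q = 1026169/18209100 in ≈ 0.056 in

Dry (AMC I): CN(I) = 4.2·40/(10 − 0.058·40) = 168/(192/25) = 175/8 ≈ 21.875
Retention S: 1000/CN − 10 with CN=21.875 → S = 250/7 ≈ 35.714 in
Ia = 0.2·(250/7) = 50/7 in ≈ 7.143 in
P − Ia = 8.590 − 7.143 = 1013/700 ≈ 1.447 in (> 0, runoff occurs)
Runoff Q = (P−Ia)²/(P−Ia+S) = (1.447)²/(1.447+35.714) = 1026169/18209100 ≈ 0.056 in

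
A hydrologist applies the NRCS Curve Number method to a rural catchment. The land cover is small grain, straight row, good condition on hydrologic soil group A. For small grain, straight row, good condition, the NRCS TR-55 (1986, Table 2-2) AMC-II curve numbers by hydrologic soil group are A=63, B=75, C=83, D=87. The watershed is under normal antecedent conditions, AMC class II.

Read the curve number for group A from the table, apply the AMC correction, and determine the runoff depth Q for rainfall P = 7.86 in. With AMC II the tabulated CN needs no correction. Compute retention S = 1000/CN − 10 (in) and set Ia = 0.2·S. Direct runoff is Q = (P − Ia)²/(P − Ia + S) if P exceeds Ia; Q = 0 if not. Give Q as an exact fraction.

Q = 443481481/124610850 in ≈ 3.559 in

NRCS table: small grain, straight row, good condition, soil group A → CN(II) = 63
AMC II — tabulated CN = 63 applies directly.
Max retention: S = 1000/63 − 10 = 370/63 in (≈ 5.873 in)
Ia = 0.2·(370/63) = 74/63 in ≈ 1.175 in
P − Ia = 7.860 − 1.175 = 21059/3150 ≈ 6.685 in (> 0, runoff occurs)
Runoff Q = (P−Ia)²/(P−Ia+S) = (6.685)²/(6.685+5.873) = 443481481/124610850 ≈ 3.559 in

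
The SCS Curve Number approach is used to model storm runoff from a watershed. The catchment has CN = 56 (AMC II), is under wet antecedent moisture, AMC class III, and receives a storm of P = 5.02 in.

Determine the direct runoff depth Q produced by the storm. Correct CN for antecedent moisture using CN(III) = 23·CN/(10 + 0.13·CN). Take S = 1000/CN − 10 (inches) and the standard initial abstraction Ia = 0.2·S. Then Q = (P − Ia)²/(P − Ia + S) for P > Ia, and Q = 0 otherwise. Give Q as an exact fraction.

Q = 1218777921/502408550 in ≈ 2.426 in

Adjust CN=56 to AMC III: 23·56/(10 + 0.13·56) → 1288 ÷ (432/25) = 4025/54 ≈ 74.537
Max retention: S = 1000/(4025/54) − 10 = 550/161 in (≈ 3.416 in)
Ia = 0.2S: 0.2·3.416 = 0.683 in (exactly 110/161)
Excess rainfall: 5.020 − 0.683 = 4.337 in; P > Ia so Q > 0
Q = (34911/8050)²/((34911/8050) + 550/161) = (1218777921/64802500)/(62411/8050) = 1218777921/502408550 in ≈ 2.426 in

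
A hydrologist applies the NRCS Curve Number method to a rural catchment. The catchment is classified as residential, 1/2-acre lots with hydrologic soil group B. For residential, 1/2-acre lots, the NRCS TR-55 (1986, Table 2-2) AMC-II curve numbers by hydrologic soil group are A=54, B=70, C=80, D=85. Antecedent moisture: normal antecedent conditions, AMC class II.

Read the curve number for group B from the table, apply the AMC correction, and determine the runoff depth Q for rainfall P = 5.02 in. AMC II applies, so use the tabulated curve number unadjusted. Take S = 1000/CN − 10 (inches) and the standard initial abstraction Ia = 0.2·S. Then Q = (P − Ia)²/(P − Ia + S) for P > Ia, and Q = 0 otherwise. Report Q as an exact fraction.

NRCS table: residential, 1/2-acre lots, soil group B → CN(II) = 70
Average conditions: CN = 70 (no AMC adjustment).
Max retention: S = 1000/70 − 10 = 30/7 in (≈ 4.286 in)
Ia = 0.2S: 0.2·4.286 = 0.857 in (exactly 6/7)
P − Ia = 5.020 − 0.857 = 1457/350 ≈ 4.163 in (> 0, runoff occurs)
Runoff Q = (P−Ia)²/(P−Ia+S) = (4.163)²/(4.163+4.286) = 2122849/1034950 ≈ 2.051 in

Q = 2122849/1034950 in ≈ 2.051 in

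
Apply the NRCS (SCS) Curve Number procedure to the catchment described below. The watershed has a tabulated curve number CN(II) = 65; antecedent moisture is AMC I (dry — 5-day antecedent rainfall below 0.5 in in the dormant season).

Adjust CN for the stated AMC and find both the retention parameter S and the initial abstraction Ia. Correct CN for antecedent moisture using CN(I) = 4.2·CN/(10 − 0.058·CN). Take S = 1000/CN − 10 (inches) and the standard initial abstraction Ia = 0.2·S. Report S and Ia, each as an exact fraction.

Dry (AMC I): CN(I) = 4.2·65/(10 − 0.058·65) = 273/(623/100) = 3900/89 ≈ 43.820
Max retention: S = 1000/(3900/89) − 10 = 500/39 in (≈ 12.821 in)
Initial abstraction Ia = S/5 = (500/39)/5 = 100/39 ≈ 2.564 in

S = 500/39 in ≈ 12.821 in; Ia = 100/39 in ≈ 2.564 in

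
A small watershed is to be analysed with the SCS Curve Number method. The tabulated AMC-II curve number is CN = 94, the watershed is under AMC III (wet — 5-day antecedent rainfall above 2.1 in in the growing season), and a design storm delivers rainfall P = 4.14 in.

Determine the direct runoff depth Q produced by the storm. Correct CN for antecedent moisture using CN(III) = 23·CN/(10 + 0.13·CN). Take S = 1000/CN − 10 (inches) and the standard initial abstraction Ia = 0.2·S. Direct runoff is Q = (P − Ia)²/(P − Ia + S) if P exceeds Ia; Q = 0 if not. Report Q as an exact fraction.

Q = 16246022763/4247735450 in ≈ 3.825 in

Adjust CN=94 to AMC III: 23·94/(10 + 0.13·94) → 2162 ÷ (1111/50) = 108100/1111 ≈ 97.300
S = 1000/(108100/1111) − 10 = 300/1081 in ≈ 0.278 in
Ia = 0.2·(300/1081) = 60/1081 in ≈ 0.056 in
Since P=4.140 > Ia=0.056: effective rainfall P−Ia = 220767/54050 in
Q = (220767/54050)²/((220767/54050) + 300/1081) = (48738068289/2921402500)/(235767/54050) = 16246022763/4247735450 in ≈ 3.825 in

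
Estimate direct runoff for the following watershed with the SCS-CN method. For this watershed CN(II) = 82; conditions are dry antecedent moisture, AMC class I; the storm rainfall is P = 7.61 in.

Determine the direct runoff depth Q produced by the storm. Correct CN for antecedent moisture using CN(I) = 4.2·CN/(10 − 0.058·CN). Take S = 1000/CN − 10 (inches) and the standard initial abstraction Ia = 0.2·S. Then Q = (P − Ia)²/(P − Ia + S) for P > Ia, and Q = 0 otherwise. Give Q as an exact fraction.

Q = 35497197649/9712280900 in ≈ 3.655 in

Dry (AMC I): CN(I) = 4.2·82/(10 − 0.058·82) = (1722/5)/(1311/250) = 28700/437 ≈ 65.675
Max retention: S = 1000/(28700/437) − 10 = 1500/287 in (≈ 5.226 in)
Initial abstraction Ia = S/5 = (1500/287)/5 = 300/287 ≈ 1.045 in
Excess rainfall: 7.610 − 1.045 = 6.565 in; P > Ia so Q > 0
Runoff Q = (P−Ia)²/(P−Ia+S) = (6.565)²/(6.565+5.226) = 35497197649/9712280900 ≈ 3.655 in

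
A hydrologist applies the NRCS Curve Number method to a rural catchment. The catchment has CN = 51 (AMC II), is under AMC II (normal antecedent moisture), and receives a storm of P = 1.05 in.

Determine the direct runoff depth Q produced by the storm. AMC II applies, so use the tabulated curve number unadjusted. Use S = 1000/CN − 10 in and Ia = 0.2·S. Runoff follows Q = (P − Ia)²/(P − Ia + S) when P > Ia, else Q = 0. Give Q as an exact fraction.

CN(II) = 51; AMC II needs no correction.
Max retention: S = 1000/51 − 10 = 490/51 in (≈ 9.608 in)
Ia = 0.2·(490/51) = 98/51 in ≈ 1.922 in
P = 1.050 ≤ Ia = 1.922 in: entire storm abstracted, Q = 0.

Q = 0 in ≈ 0.000 in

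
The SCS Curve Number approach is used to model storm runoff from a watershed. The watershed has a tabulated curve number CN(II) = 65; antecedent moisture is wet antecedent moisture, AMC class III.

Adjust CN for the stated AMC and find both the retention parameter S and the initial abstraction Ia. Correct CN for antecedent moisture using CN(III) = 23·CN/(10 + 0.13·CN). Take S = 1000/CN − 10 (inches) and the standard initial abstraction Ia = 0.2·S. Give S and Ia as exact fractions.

S = 700/299 in ≈ 2.341 in; Ia = 140/299 in ≈ 0.468 in

CN(III) from CN(II)=65: (23·65)/(10 + 0.13·65) = 29900/369 ≈ 81.030
S = 1000/(29900/369) − 10 = 700/299 in ≈ 2.341 in
Ia = 0.2S: 0.2·2.341 = 0.468 in (exactly 140/299)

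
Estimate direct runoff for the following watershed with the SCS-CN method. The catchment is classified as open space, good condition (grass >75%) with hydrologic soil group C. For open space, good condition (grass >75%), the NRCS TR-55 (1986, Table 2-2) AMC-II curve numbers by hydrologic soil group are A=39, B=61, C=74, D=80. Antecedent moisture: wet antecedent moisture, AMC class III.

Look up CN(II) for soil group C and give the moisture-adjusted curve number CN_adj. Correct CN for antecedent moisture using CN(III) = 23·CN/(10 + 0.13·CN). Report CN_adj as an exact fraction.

CN_adj = 85100/981 ≈ 86.748

NRCS table: open space, good condition (grass >75%), soil group C → CN(II) = 74
CN(III) from CN(II)=74: (23·74)/(10 + 0.13·74) = 85100/981 ≈ 86.748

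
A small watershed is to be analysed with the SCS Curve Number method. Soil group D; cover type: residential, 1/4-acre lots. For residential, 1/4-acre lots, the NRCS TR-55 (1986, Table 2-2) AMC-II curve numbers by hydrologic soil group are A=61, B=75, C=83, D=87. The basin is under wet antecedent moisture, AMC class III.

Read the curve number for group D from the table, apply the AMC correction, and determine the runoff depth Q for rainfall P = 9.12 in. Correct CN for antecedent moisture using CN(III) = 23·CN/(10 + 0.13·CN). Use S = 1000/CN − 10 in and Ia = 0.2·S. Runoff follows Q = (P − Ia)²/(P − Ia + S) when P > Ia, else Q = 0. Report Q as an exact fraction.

NRCS table: residential, 1/4-acre lots, soil group D → CN(II) = 87
CN(III) from CN(II)=87: (23·87)/(10 + 0.13·87) = 200100/2131 ≈ 93.900
Retention S: 1000/CN − 10 with CN=93.900 → S = 1300/2001 ≈ 0.650 in
Ia = 0.2S: 0.2·0.650 = 0.130 in (exactly 260/2001)
P − Ia = 9.120 − 0.130 = 449728/50025 ≈ 8.990 in (> 0, runoff occurs)
Q = (449728/50025)²/((449728/50025) + 1300/2001) = (202255273984/2502500625)/(482228/50025) = 50563818496/6030863925 in ≈ 8.384 in

Q = 50563818496/6030863925 in ≈ 8.384 in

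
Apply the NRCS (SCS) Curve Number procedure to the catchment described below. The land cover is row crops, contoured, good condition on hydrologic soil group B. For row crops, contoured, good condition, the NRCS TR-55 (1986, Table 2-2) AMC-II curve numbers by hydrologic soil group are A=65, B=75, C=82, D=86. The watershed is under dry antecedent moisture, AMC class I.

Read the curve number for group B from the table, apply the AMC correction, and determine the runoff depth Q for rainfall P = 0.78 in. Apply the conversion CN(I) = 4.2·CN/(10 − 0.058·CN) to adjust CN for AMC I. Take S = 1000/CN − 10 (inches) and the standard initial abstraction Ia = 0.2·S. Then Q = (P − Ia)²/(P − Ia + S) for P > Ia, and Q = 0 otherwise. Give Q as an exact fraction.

NRCS table: row crops, contoured, good condition, soil group B → CN(II) = 75
Dry (AMC I): CN(I) = 4.2·75/(10 − 0.058·75) = 315/(113/20) = 6300/113 ≈ 55.752
Retention S: 1000/CN − 10 with CN=55.752 → S = 500/63 ≈ 7.937 in
Initial abstraction Ia = S/5 = (500/63)/5 = 100/63 ≈ 1.587 in
P = 0.780 ≤ Ia = 1.587 in: entire storm abstracted, Q = 0.

Q = 0 in ≈ 0.000 in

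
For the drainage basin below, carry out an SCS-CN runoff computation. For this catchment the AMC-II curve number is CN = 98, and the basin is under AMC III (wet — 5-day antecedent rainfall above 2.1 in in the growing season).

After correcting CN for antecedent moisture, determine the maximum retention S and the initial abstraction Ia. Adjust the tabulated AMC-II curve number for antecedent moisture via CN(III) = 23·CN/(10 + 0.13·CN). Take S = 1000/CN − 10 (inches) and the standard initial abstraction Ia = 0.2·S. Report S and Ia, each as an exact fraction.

Adjust CN=98 to AMC III: 23·98/(10 + 0.13·98) → 2254 ÷ (1137/50) = 112700/1137 ≈ 99.120
S = 1000/(112700/1137) − 10 = 100/1127 in ≈ 0.089 in
Ia = 0.2S: 0.2·0.089 = 0.018 in (exactly 20/1127)

S = 100/1127 in ≈ 0.089 in; Ia = 20/1127 in ≈ 0.018 in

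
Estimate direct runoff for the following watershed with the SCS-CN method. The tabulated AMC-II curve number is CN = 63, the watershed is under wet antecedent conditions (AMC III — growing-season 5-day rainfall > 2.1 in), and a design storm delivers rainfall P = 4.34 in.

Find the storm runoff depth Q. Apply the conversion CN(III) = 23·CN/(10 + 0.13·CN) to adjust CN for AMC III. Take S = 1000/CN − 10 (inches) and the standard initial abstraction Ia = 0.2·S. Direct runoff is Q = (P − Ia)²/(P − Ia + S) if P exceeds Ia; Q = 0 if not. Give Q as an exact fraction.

Adjust CN=63 to AMC III: 23·63/(10 + 0.13·63) → 1449 ÷ (1819/100) = 144900/1819 ≈ 79.659
S = 1000/(144900/1819) − 10 = 3700/1449 in ≈ 2.553 in
Ia = 0.2·(3700/1449) = 740/1449 in ≈ 0.511 in
Since P=4.340 > Ia=0.511: effective rainfall P−Ia = 277433/72450 in
Q = (277433/72450)²/((277433/72450) + 3700/1449) = (76969069489/5249002500)/(462433/72450) = 76969069489/33503270850 in ≈ 2.297 in

Q = 76969069489/33503270850 in ≈ 2.297 in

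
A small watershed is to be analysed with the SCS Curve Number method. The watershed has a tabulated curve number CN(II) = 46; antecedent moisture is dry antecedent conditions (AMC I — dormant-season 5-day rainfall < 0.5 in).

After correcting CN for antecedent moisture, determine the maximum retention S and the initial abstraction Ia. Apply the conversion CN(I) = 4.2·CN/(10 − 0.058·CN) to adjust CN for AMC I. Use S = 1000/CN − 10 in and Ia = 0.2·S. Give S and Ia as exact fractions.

Adjust CN=46 to AMC I: 4.2·46/(10 − 0.058·46) → (966/5) ÷ (1833/250) = 16100/611 ≈ 26.350
Max retention: S = 1000/(16100/611) − 10 = 4500/161 in (≈ 27.950 in)
Initial abstraction Ia = S/5 = (4500/161)/5 = 900/161 ≈ 5.590 in

S = 4500/161 in ≈ 27.950 in; Ia = 900/161 in ≈ 5.590 in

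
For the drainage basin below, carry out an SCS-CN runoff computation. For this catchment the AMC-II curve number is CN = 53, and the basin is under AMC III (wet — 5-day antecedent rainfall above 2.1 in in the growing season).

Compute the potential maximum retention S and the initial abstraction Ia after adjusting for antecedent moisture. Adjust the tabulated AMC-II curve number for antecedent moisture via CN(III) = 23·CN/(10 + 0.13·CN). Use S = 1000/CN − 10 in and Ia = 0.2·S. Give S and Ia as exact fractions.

S = 4700/1219 in ≈ 3.856 in; Ia = 940/1219 in ≈ 0.771 in

Wet (AMC III): CN(III) = 23·53/(10 + 0.13·53) = 1219/(1689/100) = 121900/1689 ≈ 72.173
S = 1000/(121900/1689) − 10 = 4700/1219 in ≈ 3.856 in
Initial abstraction Ia = S/5 = (4700/1219)/5 = 940/1219 ≈ 0.771 in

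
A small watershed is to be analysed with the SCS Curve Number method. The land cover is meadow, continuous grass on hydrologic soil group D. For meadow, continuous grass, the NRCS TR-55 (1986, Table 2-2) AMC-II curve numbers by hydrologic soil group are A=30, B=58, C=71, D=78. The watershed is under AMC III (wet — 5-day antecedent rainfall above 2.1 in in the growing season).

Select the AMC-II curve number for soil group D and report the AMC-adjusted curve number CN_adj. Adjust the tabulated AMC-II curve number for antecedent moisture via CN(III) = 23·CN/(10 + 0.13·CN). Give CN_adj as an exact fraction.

CN_adj = 89700/1007 ≈ 89.076

NRCS table: meadow, continuous grass, soil group D → CN(II) = 78
Adjust CN=78 to AMC III: 23·78/(10 + 0.13·78) → 1794 ÷ (1007/50) = 89700/1007 ≈ 89.076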